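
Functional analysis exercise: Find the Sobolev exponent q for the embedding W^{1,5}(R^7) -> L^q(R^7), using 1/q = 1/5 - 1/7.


Using the Sobolev embedding formula: 1/q = 1/p - k/n
1/q = 1/5 - 1/7 = 2/35
q = 1/(2/35) = 35/2 = 17.5000

17.5000


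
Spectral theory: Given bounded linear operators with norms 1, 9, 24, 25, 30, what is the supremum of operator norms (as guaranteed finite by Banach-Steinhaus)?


By the Uniform Boundedness Principle, the supremum of norms is finite.
sup_k ||T_k|| = max(1, 9, 24, 25, 30) = 30

30


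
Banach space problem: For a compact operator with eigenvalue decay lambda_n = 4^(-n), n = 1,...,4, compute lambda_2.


The eigenvalue formula gives lambda_2 = 1/4^2
= 1/16
= 0.0625

0.0625


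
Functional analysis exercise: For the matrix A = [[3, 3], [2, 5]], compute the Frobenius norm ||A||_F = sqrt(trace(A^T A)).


||A||_F^2 = sum a_ij^2
= 3^2 + 3^2 + 2^2 + 5^2
= 9 + 9 + 4 + 25 = 47
||A||_F = sqrt(47) = 6.8557

6.8557


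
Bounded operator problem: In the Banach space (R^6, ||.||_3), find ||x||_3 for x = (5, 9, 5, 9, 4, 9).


The l^3 norm = (sum |x_i|^3)^(1/3)
Sum of 3th powers = 125 + 729 + 125 + 729 + 64 + 729 = 2501
||x||_3 = (2501)^(1/3) = 13.5739

13.5739


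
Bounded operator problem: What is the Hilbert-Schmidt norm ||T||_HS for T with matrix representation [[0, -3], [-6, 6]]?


The Hilbert-Schmidt norm is sqrt(sum of squares of all entries).
Sum of squares = 0^2 + (-3)^2 + (-6)^2 + 6^2
= 0 + 9 + 36 + 36 = 81
||T||_HS = sqrt(81) = 9.0000

9.0000


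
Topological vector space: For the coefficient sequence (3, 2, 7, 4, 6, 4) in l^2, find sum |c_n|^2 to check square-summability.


sum |c_n|^2 = 3^2 + 2^2 + 7^2 + 4^2 + 6^2 + 4^2
= 9 + 4 + 49 + 16 + 36 + 16
= 130

130


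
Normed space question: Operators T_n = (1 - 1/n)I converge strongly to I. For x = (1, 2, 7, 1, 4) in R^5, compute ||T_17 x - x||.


T_17 x - x = (1 - 1/17)x - x = -x/17
||x|| = sqrt(71) = 8.4261
||T_17 x - x|| = ||x||/17 = 8.4261/17 = 0.4957

0.4957


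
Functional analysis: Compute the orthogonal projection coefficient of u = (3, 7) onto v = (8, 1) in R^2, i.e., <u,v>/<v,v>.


Computing <u,v> = 3*8 + 7*1 = 31
Computing <v,v> = 8^2 + 1^2 = 65
Projection coefficient = 31/65 = 0.4769

0.4769


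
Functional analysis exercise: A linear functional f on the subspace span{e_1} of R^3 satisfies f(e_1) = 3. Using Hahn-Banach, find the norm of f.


The norm of f is given by ||f|| = sup_{||x||=1} |f(x)|.
On span{e_1}, ||e_1|| = 1, so ||f|| = |f(e_1)| / ||e_1||
= |3| / 1 = 3.0000

3.0000


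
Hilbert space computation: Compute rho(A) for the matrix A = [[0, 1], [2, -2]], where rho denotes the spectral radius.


For a 2x2 matrix, eigenvalues satisfy lambda^2 - (trace)*lambda + det = 0
trace = 0 + -2 = -2
det = 0*-2 - 1*2 = -2
discriminant = (-2)^2 - 4*(-2) = 12
spectral radius = max |eigenvalue| = 2.7321

2.7321


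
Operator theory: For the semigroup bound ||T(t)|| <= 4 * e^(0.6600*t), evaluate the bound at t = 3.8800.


||T(3.8800)|| <= 4 * exp(0.6600 * 3.8800)
= 4 * exp(2.5608)
= 4 * 12.9462
= 51.7847

51.7847


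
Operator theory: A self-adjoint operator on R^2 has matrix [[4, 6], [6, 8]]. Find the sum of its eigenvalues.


For a self-adjoint (symmetric) matrix, the eigenvalues are real.
The sum of eigenvalues equals the trace of the matrix.
trace = 4 + 8 = 12

12


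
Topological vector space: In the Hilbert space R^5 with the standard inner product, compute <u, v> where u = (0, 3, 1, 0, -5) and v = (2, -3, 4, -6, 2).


Computing the standard inner product <u, v> = sum u_i * v_i
= 0*2 + 3*-3 + 1*4 + 0*-6 + -5*2
= 0 + -9 + 4 + 0 + -10
= -15

-15


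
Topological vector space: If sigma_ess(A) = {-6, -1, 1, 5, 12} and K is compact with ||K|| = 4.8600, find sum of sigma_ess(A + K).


By Weyl's theorem, the essential spectrum is invariant under compact perturbations.
sigma_ess(A + K) = sigma_ess(A) = {-6, -1, 1, 5, 12}
Sum = -6 + -1 + 1 + 5 + 12 = 11

11


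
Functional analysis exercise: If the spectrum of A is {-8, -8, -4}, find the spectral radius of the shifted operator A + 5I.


Spectrum of A + 5I = {-3, -3, 1}
Spectral radius = max |lambda| over the shifted spectrum
= max(3, 3, 1) = 3

3


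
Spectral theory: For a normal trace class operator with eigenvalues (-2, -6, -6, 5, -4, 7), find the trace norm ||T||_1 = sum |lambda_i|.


For a normal operator, singular values equal |eigenvalues|.
Trace norm = sum |lambda_i| = 2 + 6 + 6 + 5 + 4 + 7
= 30

30


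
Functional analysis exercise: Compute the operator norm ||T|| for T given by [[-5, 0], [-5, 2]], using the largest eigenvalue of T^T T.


A^T A = [[50, -10], [-10, 4]]
trace(A^T A) = 54, det(A^T A) = 100
discriminant = 54^2 - 4*100 = 2516
Largest eigenvalue of A^T A = (trace + sqrt(disc))/2 = 52.0799
||T|| = sqrt(52.0799) = 7.2166

7.2166


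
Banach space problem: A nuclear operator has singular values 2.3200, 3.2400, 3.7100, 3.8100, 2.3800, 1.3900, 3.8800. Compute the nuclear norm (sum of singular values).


The nuclear norm is the sum of all singular values.
||T||_1 = 2.3200 + 3.2400 + 3.7100 + 3.8100 + 2.3800 + 1.3900 + 3.8800
= 20.7300

20.7300


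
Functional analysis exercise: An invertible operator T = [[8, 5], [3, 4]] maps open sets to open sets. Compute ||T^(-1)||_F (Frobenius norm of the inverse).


det(T) = 8*4 - 5*3 = 17
T^(-1) = (1/17) * [[4, -5], [-3, 8]] = [[0.2353, -0.2941], [-0.1765, 0.4706]]
||T^(-1)||_F^2 = 0.2353^2 + (-0.2941)^2 + (-0.1765)^2 + 0.4706^2 = 0.3945
||T^(-1)||_F = sqrt(0.3945) = 0.6281

0.6281


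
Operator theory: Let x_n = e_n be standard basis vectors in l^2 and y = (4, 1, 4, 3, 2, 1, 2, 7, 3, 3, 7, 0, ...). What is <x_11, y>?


x_11 = e_11 is the standard basis vector with 1 in position 11.
<x_11, y> = y_11 = 7
As n -> infinity, <x_n, y> -> 0, confirming weak convergence of (x_n) to 0.

7


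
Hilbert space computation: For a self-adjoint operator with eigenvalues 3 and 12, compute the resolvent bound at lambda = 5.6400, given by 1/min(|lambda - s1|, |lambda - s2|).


dist(5.6400, {3, 12}) = min(|5.6400 - 3|, |5.6400 - 12|)
= min(2.6400, 6.3600) = 2.6400
Resolvent bound = 1/2.6400 = 0.3788

0.3788


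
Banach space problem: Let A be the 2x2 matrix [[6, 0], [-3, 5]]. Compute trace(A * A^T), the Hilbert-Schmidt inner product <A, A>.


trace(A * A^T) = sum of squares of all entries
= 6^2 + 0^2 + (-3)^2 + 5^2
= 36 + 0 + 9 + 25
= 70

70


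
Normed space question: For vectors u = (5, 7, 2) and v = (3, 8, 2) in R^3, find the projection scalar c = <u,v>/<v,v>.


Computing <u,v> = 5*3 + 7*8 + 2*2 = 75
Computing <v,v> = 3^2 + 8^2 + 2^2 = 77
Projection coefficient = 75/77 = 0.9740

0.9740


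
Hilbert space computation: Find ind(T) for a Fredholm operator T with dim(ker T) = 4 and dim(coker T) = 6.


The Fredholm index is defined as ind(T) = dim(ker T) - dim(coker T)
= 4 - 6
= -2

-2


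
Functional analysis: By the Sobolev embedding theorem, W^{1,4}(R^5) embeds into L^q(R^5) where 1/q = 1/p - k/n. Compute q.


Using the Sobolev embedding formula: 1/q = 1/p - k/n
1/q = 1/4 - 1/5 = 1/20
q = 1/(1/20) = 20

20.0000


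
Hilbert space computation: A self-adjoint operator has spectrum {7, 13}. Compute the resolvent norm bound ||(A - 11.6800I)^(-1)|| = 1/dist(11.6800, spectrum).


dist(11.6800, {7, 13}) = min(|11.6800 - 7|, |11.6800 - 13|)
= min(4.6800, 1.3200) = 1.3200
Resolvent bound = 1/1.3200 = 0.7576

0.7576


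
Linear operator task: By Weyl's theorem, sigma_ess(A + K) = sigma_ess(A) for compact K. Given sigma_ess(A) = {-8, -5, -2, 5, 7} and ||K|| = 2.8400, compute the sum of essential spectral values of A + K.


By Weyl's theorem, the essential spectrum is invariant under compact perturbations.
sigma_ess(A + K) = sigma_ess(A) = {-8, -5, -2, 5, 7}
Sum = -8 + -5 + -2 + 5 + 7 = -3

-3


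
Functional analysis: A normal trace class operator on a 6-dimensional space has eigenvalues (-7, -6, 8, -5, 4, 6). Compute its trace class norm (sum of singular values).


For a normal operator, singular values equal |eigenvalues|.
Trace norm = sum |lambda_i| = 7 + 6 + 8 + 5 + 4 + 6
= 36

36


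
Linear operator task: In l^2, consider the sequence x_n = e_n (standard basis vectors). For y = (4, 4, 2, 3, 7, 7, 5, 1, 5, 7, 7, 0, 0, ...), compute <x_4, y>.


x_4 = e_4 is the standard basis vector with 1 in position 4.
<x_4, y> = y_4 = 3
As n -> infinity, <x_n, y> -> 0, confirming weak convergence of (x_n) to 0.

3


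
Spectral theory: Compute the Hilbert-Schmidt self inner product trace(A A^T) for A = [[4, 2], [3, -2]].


trace(A * A^T) = sum of squares of all entries
= 4^2 + 2^2 + 3^2 + (-2)^2
= 16 + 4 + 9 + 4
= 33

33


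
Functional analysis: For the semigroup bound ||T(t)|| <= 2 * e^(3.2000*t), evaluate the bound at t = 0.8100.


||T(0.8100)|| <= 2 * exp(3.2000 * 0.8100)
= 2 * exp(2.5920)
= 2 * 13.3565
= 26.7129

26.7129


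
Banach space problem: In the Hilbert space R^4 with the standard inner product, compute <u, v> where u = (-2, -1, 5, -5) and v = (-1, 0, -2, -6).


Computing the standard inner product <u, v> = sum u_i * v_i
= -2*-1 + -1*0 + 5*-2 + -5*-6
= 2 + 0 + -10 + 30
= 22

22


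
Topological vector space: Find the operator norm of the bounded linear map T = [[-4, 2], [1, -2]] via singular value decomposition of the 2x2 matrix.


A^T A = [[17, -10], [-10, 8]]
trace(A^T A) = 25, det(A^T A) = 36
discriminant = 25^2 - 4*36 = 481
Largest eigenvalue of A^T A = (trace + sqrt(disc))/2 = 23.4659
||T|| = sqrt(23.4659) = 4.8442

4.8442


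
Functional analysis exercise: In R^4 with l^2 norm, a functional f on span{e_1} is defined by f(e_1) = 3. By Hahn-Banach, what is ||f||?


The norm of f is given by ||f|| = sup_{||x||=1} |f(x)|.
On span{e_1}, ||e_1|| = 1, so ||f|| = |f(e_1)| / ||e_1||
= |3| / 1 = 3.0000

3.0000


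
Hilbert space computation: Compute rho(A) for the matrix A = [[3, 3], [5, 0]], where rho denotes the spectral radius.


For a 2x2 matrix, eigenvalues satisfy lambda^2 - (trace)*lambda + det = 0
trace = 3 + 0 = 3
det = 3*0 - 3*5 = -15
discriminant = 3^2 - 4*(-15) = 69
spectral radius = max |eigenvalue| = 5.6533

5.6533


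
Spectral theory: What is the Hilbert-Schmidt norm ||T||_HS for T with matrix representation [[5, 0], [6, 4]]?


The Hilbert-Schmidt norm is sqrt(sum of squares of all entries).
Sum of squares = 5^2 + 0^2 + 6^2 + 4^2
= 25 + 0 + 36 + 16 = 77
||T||_HS = sqrt(77) = 8.7750

8.7750


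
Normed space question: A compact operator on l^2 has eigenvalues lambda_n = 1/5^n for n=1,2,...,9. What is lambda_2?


The eigenvalue formula gives lambda_2 = 1/5^2
= 1/25
= 0.0400

0.0400


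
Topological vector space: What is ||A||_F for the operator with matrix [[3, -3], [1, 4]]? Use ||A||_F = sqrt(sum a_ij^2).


||A||_F^2 = sum a_ij^2
= 3^2 + (-3)^2 + 1^2 + 4^2
= 9 + 9 + 1 + 16 = 35
||A||_F = sqrt(35) = 5.9161

5.9161


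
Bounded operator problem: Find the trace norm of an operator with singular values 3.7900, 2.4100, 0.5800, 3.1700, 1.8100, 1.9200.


The nuclear norm is the sum of all singular values.
||T||_1 = 3.7900 + 2.4100 + 0.5800 + 3.1700 + 1.8100 + 1.9200
= 13.6800

13.6800


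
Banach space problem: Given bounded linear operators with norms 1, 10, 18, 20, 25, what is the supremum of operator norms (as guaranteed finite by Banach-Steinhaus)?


By the Uniform Boundedness Principle, the supremum of norms is finite.
sup_k ||T_k|| = max(1, 10, 18, 20, 25) = 25

25


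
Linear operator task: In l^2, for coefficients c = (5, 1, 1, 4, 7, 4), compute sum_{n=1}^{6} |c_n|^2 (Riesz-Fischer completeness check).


sum |c_n|^2 = 5^2 + 1^2 + 1^2 + 4^2 + 7^2 + 4^2
= 25 + 1 + 1 + 16 + 49 + 16
= 108

108


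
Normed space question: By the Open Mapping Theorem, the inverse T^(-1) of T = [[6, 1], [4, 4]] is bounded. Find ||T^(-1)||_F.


det(T) = 6*4 - 1*4 = 20
T^(-1) = (1/20) * [[4, -1], [-4, 6]] = [[0.2000, -0.0500], [-0.2000, 0.3000]]
||T^(-1)||_F^2 = 0.2000^2 + (-0.0500)^2 + (-0.2000)^2 + 0.3000^2 = 0.1725
||T^(-1)||_F = sqrt(0.1725) = 0.4153

0.4153


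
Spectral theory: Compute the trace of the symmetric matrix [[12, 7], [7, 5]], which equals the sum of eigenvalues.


For a self-adjoint (symmetric) matrix, the eigenvalues are real.
The sum of eigenvalues equals the trace of the matrix.
trace = 12 + 5 = 17

17


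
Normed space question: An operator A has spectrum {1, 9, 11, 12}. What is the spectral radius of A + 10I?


Spectrum of A + 10I = {11, 19, 21, 22}
Spectral radius = max |lambda| over the shifted spectrum
= max(11, 19, 21, 22) = 22

22


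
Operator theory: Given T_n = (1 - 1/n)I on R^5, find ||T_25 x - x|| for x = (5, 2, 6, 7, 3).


T_25 x - x = (1 - 1/25)x - x = -x/25
||x|| = sqrt(123) = 11.0905
||T_25 x - x|| = ||x||/25 = 11.0905/25 = 0.4436

0.4436


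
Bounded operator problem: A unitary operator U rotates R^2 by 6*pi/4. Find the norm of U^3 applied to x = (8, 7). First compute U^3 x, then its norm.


U is a rotation by theta = 6*pi/4
U^3 = rotation by 3*theta = 18*pi/4 = 2*pi/4 (mod 2*pi)
cos(2*pi/4) = 0.0000, sin(2*pi/4) = 1.0000
U^3 x = (0.0000 * 8 - 1.0000 * 7, 1.0000 * 8 + 0.0000 * 7)
= (-7.0000, 8.0000)
||U^3 x|| = sqrt((-7.0000)^2 + 8.0000^2) = sqrt(113.0000) = 10.6301

10.6301


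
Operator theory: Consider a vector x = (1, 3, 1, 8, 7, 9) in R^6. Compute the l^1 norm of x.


The l^1 norm equals the sum of absolute values of all components.
||x||_1 = 1 + 3 + 1 + 8 + 7 + 9
= 29

29.0000


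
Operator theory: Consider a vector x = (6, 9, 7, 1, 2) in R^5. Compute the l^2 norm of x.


The l^2 norm = (sum |x_i|^2)^(1/2)
Sum of 2th powers = 36 + 81 + 49 + 1 + 4 = 171
||x||_2 = (171)^(1/2) = 13.0767

13.0767


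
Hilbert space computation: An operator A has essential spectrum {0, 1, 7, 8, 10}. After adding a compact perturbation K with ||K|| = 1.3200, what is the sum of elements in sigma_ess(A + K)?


By Weyl's theorem, the essential spectrum is invariant under compact perturbations.
sigma_ess(A + K) = sigma_ess(A) = {0, 1, 7, 8, 10}
Sum = 0 + 1 + 7 + 8 + 10 = 26

26


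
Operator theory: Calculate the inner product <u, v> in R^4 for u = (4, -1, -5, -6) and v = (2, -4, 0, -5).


Computing the standard inner product <u, v> = sum u_i * v_i
= 4*2 + -1*-4 + -5*0 + -6*-5
= 8 + 4 + 0 + 30
= 42

42


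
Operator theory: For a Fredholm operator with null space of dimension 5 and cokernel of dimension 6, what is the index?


The Fredholm index is defined as ind(T) = dim(ker T) - dim(coker T)
= 5 - 6
= -1

-1


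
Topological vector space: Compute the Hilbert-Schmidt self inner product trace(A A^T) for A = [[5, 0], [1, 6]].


trace(A * A^T) = sum of squares of all entries
= 5^2 + 0^2 + 1^2 + 6^2
= 25 + 0 + 1 + 36
= 62

62


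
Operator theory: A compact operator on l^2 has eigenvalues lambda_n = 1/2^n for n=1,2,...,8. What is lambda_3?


The eigenvalue formula gives lambda_3 = 1/2^3
= 1/8
= 0.1250

0.1250


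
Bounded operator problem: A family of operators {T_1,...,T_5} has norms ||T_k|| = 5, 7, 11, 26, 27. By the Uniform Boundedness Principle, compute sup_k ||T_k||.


By the Uniform Boundedness Principle, the supremum of norms is finite.
sup_k ||T_k|| = max(5, 7, 11, 26, 27) = 27

27


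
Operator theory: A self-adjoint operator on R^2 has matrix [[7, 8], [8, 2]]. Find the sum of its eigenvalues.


For a self-adjoint (symmetric) matrix, the eigenvalues are real.
The sum of eigenvalues equals the trace of the matrix.
trace = 7 + 2 = 9

9


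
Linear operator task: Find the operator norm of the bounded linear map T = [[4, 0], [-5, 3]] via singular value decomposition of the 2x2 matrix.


A^T A = [[41, -15], [-15, 9]]
trace(A^T A) = 50, det(A^T A) = 144
discriminant = 50^2 - 4*144 = 1924
Largest eigenvalue of A^T A = (trace + sqrt(disc))/2 = 46.9317
||T|| = sqrt(46.9317) = 6.8507

6.8507


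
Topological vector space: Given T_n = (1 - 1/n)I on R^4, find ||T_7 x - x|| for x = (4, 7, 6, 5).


T_7 x - x = (1 - 1/7)x - x = -x/7
||x|| = sqrt(126) = 11.2250
||T_7 x - x|| = ||x||/7 = 11.2250/7 = 1.6036

1.6036


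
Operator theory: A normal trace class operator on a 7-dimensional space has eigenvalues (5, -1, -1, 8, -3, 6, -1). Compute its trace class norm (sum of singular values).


For a normal operator, singular values equal |eigenvalues|.
Trace norm = sum |lambda_i| = 5 + 1 + 1 + 8 + 3 + 6 + 1
= 25

25


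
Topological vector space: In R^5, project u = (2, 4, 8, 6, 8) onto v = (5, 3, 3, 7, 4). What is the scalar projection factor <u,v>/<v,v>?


Computing <u,v> = 2*5 + 4*3 + 8*3 + 6*7 + 8*4 = 120
Computing <v,v> = 5^2 + 3^2 + 3^2 + 7^2 + 4^2 = 108
Projection coefficient = 120/108 = 1.1111

1.1111


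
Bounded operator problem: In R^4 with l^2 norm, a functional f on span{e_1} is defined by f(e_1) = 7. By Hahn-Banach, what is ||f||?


The norm of f is given by ||f|| = sup_{||x||=1} |f(x)|.
On span{e_1}, ||e_1|| = 1, so ||f|| = |f(e_1)| / ||e_1||
= |7| / 1 = 7.0000

7.0000


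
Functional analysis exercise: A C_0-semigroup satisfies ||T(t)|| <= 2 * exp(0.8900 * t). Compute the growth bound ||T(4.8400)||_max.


||T(4.8400)|| <= 2 * exp(0.8900 * 4.8400)
= 2 * exp(4.3076)
= 2 * 74.2620
= 148.5241

148.5241


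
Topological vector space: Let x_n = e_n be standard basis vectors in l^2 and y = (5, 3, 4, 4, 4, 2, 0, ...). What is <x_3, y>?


x_3 = e_3 is the standard basis vector with 1 in position 3.
<x_3, y> = y_3 = 4
As n -> infinity, <x_n, y> -> 0, confirming weak convergence of (x_n) to 0.

4


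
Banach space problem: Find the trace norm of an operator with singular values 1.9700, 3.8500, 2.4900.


The nuclear norm is the sum of all singular values.
||T||_1 = 1.9700 + 3.8500 + 2.4900
= 8.3100

8.3100


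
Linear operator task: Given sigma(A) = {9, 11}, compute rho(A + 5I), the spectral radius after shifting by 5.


Spectrum of A + 5I = {14, 16}
Spectral radius = max |lambda| over the shifted spectrum
= max(14, 16) = 16

16


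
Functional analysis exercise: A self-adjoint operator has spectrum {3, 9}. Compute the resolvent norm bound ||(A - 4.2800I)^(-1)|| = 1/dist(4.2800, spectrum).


dist(4.2800, {3, 9}) = min(|4.2800 - 3|, |4.2800 - 9|)
= min(1.2800, 4.7200) = 1.2800
Resolvent bound = 1/1.2800 = 0.7812

0.7812


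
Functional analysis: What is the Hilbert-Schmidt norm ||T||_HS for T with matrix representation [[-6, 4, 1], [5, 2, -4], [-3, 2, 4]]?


The Hilbert-Schmidt norm is sqrt(sum of squares of all entries).
Sum of squares = (-6)^2 + 4^2 + 1^2 + 5^2 + 2^2 + (-4)^2 + (-3)^2 + 2^2 + 4^2
= 36 + 16 + 1 + 25 + 4 + 16 + 9 + 4 + 16 = 127
||T||_HS = sqrt(127) = 11.2694

11.2694


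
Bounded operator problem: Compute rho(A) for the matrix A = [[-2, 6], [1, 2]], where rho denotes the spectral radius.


For a 2x2 matrix, eigenvalues satisfy lambda^2 - (trace)*lambda + det = 0
trace = -2 + 2 = 0
det = -2*2 - 6*1 = -10
discriminant = 0^2 - 4*(-10) = 40
spectral radius = max |eigenvalue| = 3.1623

3.1623


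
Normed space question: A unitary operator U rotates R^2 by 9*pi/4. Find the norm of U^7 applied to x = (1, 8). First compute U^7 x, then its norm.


U is a rotation by theta = 9*pi/4
U^7 = rotation by 7*theta = 63*pi/4 = 7*pi/4 (mod 2*pi)
cos(7*pi/4) = 0.7071, sin(7*pi/4) = -0.7071
U^7 x = (0.7071 * 1 - -0.7071 * 8, -0.7071 * 1 + 0.7071 * 8)
= (6.3640, 4.9497)
||U^7 x|| = sqrt(6.3640^2 + 4.9497^2) = sqrt(65.0000) = 8.0623

8.0623


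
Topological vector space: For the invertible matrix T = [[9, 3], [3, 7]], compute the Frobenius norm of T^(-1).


det(T) = 9*7 - 3*3 = 54
T^(-1) = (1/54) * [[7, -3], [-3, 9]] = [[0.1296, -0.0556], [-0.0556, 0.1667]]
||T^(-1)||_F^2 = 0.1296^2 + (-0.0556)^2 + (-0.0556)^2 + 0.1667^2 = 0.0508
||T^(-1)||_F = sqrt(0.0508) = 0.2253

0.2253


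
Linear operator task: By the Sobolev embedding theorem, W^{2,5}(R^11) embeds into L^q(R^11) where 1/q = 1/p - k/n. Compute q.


Using the Sobolev embedding formula: 1/q = 1/p - k/n
1/q = 1/5 - 2/11 = 1/55
q = 1/(1/55) = 55

55.0000


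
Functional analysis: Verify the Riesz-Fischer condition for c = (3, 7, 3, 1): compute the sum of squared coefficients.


sum |c_n|^2 = 3^2 + 7^2 + 3^2 + 1^2
= 9 + 49 + 9 + 1
= 68

68


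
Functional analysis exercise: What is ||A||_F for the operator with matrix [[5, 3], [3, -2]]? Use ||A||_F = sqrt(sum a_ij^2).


||A||_F^2 = sum a_ij^2
= 5^2 + 3^2 + 3^2 + (-2)^2
= 25 + 9 + 9 + 4 = 47
||A||_F = sqrt(47) = 6.8557

6.8557


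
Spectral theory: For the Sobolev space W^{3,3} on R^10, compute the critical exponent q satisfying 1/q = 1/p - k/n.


Using the Sobolev embedding formula: 1/q = 1/p - k/n
1/q = 1/3 - 3/10 = 1/30
q = 1/(1/30) = 30

30.0000


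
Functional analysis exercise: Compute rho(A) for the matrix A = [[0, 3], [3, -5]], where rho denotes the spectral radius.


For a 2x2 matrix, eigenvalues satisfy lambda^2 - (trace)*lambda + det = 0
trace = 0 + -5 = -5
det = 0*-5 - 3*3 = -9
discriminant = (-5)^2 - 4*(-9) = 61
spectral radius = max |eigenvalue| = 6.4051

6.4051


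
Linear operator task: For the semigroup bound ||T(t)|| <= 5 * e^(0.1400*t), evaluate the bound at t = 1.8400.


||T(1.8400)|| <= 5 * exp(0.1400 * 1.8400)
= 5 * exp(0.2576)
= 5 * 1.2938
= 6.4691

6.4691


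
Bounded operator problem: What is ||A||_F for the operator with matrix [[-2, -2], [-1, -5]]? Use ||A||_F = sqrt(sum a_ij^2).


||A||_F^2 = sum a_ij^2
= (-2)^2 + (-2)^2 + (-1)^2 + (-5)^2
= 4 + 4 + 1 + 25 = 34
||A||_F = sqrt(34) = 5.8310

5.8310


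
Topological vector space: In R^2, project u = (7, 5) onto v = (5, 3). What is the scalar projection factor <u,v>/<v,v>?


Computing <u,v> = 7*5 + 5*3 = 50
Computing <v,v> = 5^2 + 3^2 = 34
Projection coefficient = 50/34 = 1.4706

1.4706


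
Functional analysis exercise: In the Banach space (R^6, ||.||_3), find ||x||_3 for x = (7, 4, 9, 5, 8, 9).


The l^3 norm = (sum |x_i|^3)^(1/3)
Sum of 3th powers = 343 + 64 + 729 + 125 + 512 + 729 = 2502
||x||_3 = (2502)^(1/3) = 13.5757

13.5757


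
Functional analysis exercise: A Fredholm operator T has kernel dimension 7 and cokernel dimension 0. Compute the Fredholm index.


The Fredholm index is defined as ind(T) = dim(ker T) - dim(coker T)
= 7 - 0
= 7

7


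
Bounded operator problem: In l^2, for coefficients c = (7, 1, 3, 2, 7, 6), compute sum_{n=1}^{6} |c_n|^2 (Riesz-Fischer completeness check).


sum |c_n|^2 = 7^2 + 1^2 + 3^2 + 2^2 + 7^2 + 6^2
= 49 + 1 + 9 + 4 + 49 + 36
= 148

148


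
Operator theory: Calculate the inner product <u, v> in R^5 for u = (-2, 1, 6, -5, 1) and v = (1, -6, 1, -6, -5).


Computing the standard inner product <u, v> = sum u_i * v_i
= -2*1 + 1*-6 + 6*1 + -5*-6 + 1*-5
= -2 + -6 + 6 + 30 + -5
= 23

23


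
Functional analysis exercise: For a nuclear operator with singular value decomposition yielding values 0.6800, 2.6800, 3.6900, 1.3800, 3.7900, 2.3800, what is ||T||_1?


The nuclear norm is the sum of all singular values.
||T||_1 = 0.6800 + 2.6800 + 3.6900 + 1.3800 + 3.7900 + 2.3800
= 14.6000

14.6000


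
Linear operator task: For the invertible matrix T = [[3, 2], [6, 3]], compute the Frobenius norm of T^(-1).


det(T) = 3*3 - 2*6 = -3
T^(-1) = (1/-3) * [[3, -2], [-6, 3]] = [[-1.0000, 0.6667], [2.0000, -1.0000]]
||T^(-1)||_F^2 = (-1.0000)^2 + 0.6667^2 + 2.0000^2 + (-1.0000)^2 = 6.4444
||T^(-1)||_F = sqrt(6.4444) = 2.5386

2.5386


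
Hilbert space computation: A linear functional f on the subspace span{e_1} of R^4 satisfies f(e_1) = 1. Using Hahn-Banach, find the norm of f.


The norm of f is given by ||f|| = sup_{||x||=1} |f(x)|.
On span{e_1}, ||e_1|| = 1, so ||f|| = |f(e_1)| / ||e_1||
= |1| / 1 = 1.0000

1.0000


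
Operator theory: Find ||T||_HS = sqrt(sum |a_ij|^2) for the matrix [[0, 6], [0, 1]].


The Hilbert-Schmidt norm is sqrt(sum of squares of all entries).
Sum of squares = 0^2 + 6^2 + 0^2 + 1^2
= 0 + 36 + 0 + 1 = 37
||T||_HS = sqrt(37) = 6.0828

6.0828


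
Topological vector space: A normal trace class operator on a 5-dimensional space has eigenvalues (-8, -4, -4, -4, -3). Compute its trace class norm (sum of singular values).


For a normal operator, singular values equal |eigenvalues|.
Trace norm = sum |lambda_i| = 8 + 4 + 4 + 4 + 3
= 23

23


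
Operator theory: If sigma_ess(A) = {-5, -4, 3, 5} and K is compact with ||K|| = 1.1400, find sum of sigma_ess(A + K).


By Weyl's theorem, the essential spectrum is invariant under compact perturbations.
sigma_ess(A + K) = sigma_ess(A) = {-5, -4, 3, 5}
Sum = -5 + -4 + 3 + 5 = -1

-1


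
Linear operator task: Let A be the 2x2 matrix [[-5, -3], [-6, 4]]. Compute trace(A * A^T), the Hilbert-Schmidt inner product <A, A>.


trace(A * A^T) = sum of squares of all entries
= (-5)^2 + (-3)^2 + (-6)^2 + 4^2
= 25 + 9 + 36 + 16
= 86

86


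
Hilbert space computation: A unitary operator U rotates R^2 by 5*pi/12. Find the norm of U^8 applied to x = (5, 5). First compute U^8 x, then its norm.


U is a rotation by theta = 5*pi/12
U^8 = rotation by 8*theta = 40*pi/12 = 16*pi/12 (mod 2*pi)
cos(16*pi/12) = -0.5000, sin(16*pi/12) = -0.8660
U^8 x = (-0.5000 * 5 - -0.8660 * 5, -0.8660 * 5 + -0.5000 * 5)
= (1.8301, -6.8301)
||U^8 x|| = sqrt(1.8301^2 + (-6.8301)^2) = sqrt(50.0000) = 7.0711

7.0711


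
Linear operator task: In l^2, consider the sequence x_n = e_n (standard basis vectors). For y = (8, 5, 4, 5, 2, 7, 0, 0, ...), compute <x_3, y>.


x_3 = e_3 is the standard basis vector with 1 in position 3.
<x_3, y> = y_3 = 4
As n -> infinity, <x_n, y> -> 0, confirming weak convergence of (x_n) to 0.

4


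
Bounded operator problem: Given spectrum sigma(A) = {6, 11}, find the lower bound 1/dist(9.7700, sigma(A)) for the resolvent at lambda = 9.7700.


dist(9.7700, {6, 11}) = min(|9.7700 - 6|, |9.7700 - 11|)
= min(3.7700, 1.2300) = 1.2300
Resolvent bound = 1/1.2300 = 0.8130

0.8130


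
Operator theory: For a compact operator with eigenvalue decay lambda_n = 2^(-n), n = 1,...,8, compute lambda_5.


The eigenvalue formula gives lambda_5 = 1/2^5
= 1/32
= 0.0312

0.0312


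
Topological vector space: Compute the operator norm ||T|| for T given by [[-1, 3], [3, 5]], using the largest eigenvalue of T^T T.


A^T A = [[10, 12], [12, 34]]
trace(A^T A) = 44, det(A^T A) = 196
discriminant = 44^2 - 4*196 = 1152
Largest eigenvalue of A^T A = (trace + sqrt(disc))/2 = 38.9706
||T|| = sqrt(38.9706) = 6.2426

6.2426


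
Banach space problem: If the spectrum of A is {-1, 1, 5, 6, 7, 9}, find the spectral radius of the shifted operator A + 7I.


Spectrum of A + 7I = {6, 8, 12, 13, 14, 16}
Spectral radius = max |lambda| over the shifted spectrum
= max(6, 8, 12, 13, 14, 16) = 16

16


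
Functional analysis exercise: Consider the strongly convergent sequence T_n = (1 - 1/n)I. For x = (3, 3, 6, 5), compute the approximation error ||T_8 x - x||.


T_8 x - x = (1 - 1/8)x - x = -x/8
||x|| = sqrt(79) = 8.8882
||T_8 x - x|| = ||x||/8 = 8.8882/8 = 1.1110

1.1110


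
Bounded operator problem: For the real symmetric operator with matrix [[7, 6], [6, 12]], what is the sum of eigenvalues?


For a self-adjoint (symmetric) matrix, the eigenvalues are real.
The sum of eigenvalues equals the trace of the matrix.
trace = 7 + 12 = 19

19


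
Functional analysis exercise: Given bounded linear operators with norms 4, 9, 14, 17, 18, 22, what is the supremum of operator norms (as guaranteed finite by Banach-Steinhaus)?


By the Uniform Boundedness Principle, the supremum of norms is finite.
sup_k ||T_k|| = max(4, 9, 14, 17, 18, 22) = 22

22


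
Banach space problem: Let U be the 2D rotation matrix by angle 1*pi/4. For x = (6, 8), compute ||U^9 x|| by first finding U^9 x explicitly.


U is a rotation by theta = 1*pi/4
U^9 = rotation by 9*theta = 9*pi/4 = 1*pi/4 (mod 2*pi)
cos(1*pi/4) = 0.7071, sin(1*pi/4) = 0.7071
U^9 x = (0.7071 * 6 - 0.7071 * 8, 0.7071 * 6 + 0.7071 * 8)
= (-1.4142, 9.8995)
||U^9 x|| = sqrt((-1.4142)^2 + 9.8995^2) = sqrt(100.0000) = 10.0000

10.0000


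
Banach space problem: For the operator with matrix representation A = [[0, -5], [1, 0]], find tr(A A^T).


trace(A * A^T) = sum of squares of all entries
= 0^2 + (-5)^2 + 1^2 + 0^2
= 0 + 25 + 1 + 0
= 26

26


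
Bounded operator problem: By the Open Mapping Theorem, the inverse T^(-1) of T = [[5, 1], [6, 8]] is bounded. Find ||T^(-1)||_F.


det(T) = 5*8 - 1*6 = 34
T^(-1) = (1/34) * [[8, -1], [-6, 5]] = [[0.2353, -0.0294], [-0.1765, 0.1471]]
||T^(-1)||_F^2 = 0.2353^2 + (-0.0294)^2 + (-0.1765)^2 + 0.1471^2 = 0.1090
||T^(-1)||_F = sqrt(0.1090) = 0.3301

0.3301


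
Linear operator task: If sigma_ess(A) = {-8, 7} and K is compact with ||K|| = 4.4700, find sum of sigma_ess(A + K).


By Weyl's theorem, the essential spectrum is invariant under compact perturbations.
sigma_ess(A + K) = sigma_ess(A) = {-8, 7}
Sum = -8 + 7 = -1

-1


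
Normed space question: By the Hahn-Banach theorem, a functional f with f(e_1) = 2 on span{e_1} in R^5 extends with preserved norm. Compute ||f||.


The norm of f is given by ||f|| = sup_{||x||=1} |f(x)|.
On span{e_1}, ||e_1|| = 1, so ||f|| = |f(e_1)| / ||e_1||
= |2| / 1 = 2.0000

2.0000


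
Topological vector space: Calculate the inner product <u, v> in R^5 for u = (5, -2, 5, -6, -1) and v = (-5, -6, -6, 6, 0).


Computing the standard inner product <u, v> = sum u_i * v_i
= 5*-5 + -2*-6 + 5*-6 + -6*6 + -1*0
= -25 + 12 + -30 + -36 + 0
= -79

-79


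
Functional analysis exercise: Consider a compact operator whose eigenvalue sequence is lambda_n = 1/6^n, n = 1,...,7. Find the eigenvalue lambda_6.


The eigenvalue formula gives lambda_6 = 1/6^6
= 1/46656
= 2.1433e-05

2.1433e-05


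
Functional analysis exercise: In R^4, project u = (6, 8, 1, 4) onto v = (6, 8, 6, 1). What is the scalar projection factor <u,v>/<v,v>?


Computing <u,v> = 6*6 + 8*8 + 1*6 + 4*1 = 110
Computing <v,v> = 6^2 + 8^2 + 6^2 + 1^2 = 137
Projection coefficient = 110/137 = 0.8029

0.8029


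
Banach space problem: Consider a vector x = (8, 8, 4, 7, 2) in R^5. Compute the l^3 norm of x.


The l^3 norm = (sum |x_i|^3)^(1/3)
Sum of 3th powers = 512 + 512 + 64 + 343 + 8 = 1439
||x||_3 = (1439)^(1/3) = 11.2898

11.2898


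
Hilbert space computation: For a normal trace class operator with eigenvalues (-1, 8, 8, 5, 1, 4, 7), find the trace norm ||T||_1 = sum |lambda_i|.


For a normal operator, singular values equal |eigenvalues|.
Trace norm = sum |lambda_i| = 1 + 8 + 8 + 5 + 1 + 4 + 7
= 34

34


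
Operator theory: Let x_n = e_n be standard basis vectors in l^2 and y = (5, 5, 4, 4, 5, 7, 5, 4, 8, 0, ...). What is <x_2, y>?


x_2 = e_2 is the standard basis vector with 1 in position 2.
<x_2, y> = y_2 = 5
As n -> infinity, <x_n, y> -> 0, confirming weak convergence of (x_n) to 0.

5


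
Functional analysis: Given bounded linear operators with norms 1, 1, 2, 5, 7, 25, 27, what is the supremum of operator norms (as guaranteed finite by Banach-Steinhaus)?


By the Uniform Boundedness Principle, the supremum of norms is finite.
sup_k ||T_k|| = max(1, 1, 2, 5, 7, 25, 27) = 27

27


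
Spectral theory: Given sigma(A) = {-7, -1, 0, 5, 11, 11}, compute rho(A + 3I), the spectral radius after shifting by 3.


Spectrum of A + 3I = {-4, 2, 3, 8, 14, 14}
Spectral radius = max |lambda| over the shifted spectrum
= max(4, 2, 3, 8, 14, 14) = 14

14


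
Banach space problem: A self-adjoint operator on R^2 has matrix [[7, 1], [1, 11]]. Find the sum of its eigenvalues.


For a self-adjoint (symmetric) matrix, the eigenvalues are real.
The sum of eigenvalues equals the trace of the matrix.
trace = 7 + 11 = 18

18


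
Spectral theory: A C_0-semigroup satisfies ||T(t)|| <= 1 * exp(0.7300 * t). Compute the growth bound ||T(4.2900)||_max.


||T(4.2900)|| <= 1 * exp(0.7300 * 4.2900)
= 1 * exp(3.1317)
= 1 * 22.9129
= 22.9129

22.9129


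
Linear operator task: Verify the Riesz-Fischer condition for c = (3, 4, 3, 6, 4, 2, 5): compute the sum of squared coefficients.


sum |c_n|^2 = 3^2 + 4^2 + 3^2 + 6^2 + 4^2 + 2^2 + 5^2
= 9 + 16 + 9 + 36 + 16 + 4 + 25
= 115

115


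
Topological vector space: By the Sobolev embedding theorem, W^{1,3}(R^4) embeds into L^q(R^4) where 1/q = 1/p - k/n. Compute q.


Using the Sobolev embedding formula: 1/q = 1/p - k/n
1/q = 1/3 - 1/4 = 1/12
q = 1/(1/12) = 12

12.0000


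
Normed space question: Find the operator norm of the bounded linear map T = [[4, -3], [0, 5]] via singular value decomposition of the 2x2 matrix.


A^T A = [[16, -12], [-12, 34]]
trace(A^T A) = 50, det(A^T A) = 400
discriminant = 50^2 - 4*400 = 900
Largest eigenvalue of A^T A = (trace + sqrt(disc))/2 = 40.0000
||T|| = sqrt(40.0000) = 6.3246

6.3246


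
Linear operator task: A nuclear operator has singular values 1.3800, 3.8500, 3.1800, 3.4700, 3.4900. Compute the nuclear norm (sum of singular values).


The nuclear norm is the sum of all singular values.
||T||_1 = 1.3800 + 3.8500 + 3.1800 + 3.4700 + 3.4900
= 15.3700

15.3700


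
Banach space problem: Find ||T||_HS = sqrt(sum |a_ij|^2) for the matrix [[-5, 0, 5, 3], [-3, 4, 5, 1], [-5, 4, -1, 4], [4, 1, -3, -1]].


The Hilbert-Schmidt norm is sqrt(sum of squares of all entries).
Sum of squares = (-5)^2 + 0^2 + 5^2 + 3^2 + (-3)^2 + 4^2 + 5^2 + 1^2 + (-5)^2 + 4^2 + (-1)^2 + 4^2 + 4^2 + 1^2 + (-3)^2 + (-1)^2
= 25 + 0 + 25 + 9 + 9 + 16 + 25 + 1 + 25 + 16 + 1 + 16 + 16 + 1 + 9 + 1 = 195
||T||_HS = sqrt(195) = 13.9642

13.9642


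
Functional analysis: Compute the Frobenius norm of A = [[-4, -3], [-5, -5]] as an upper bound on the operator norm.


||A||_F^2 = sum a_ij^2
= (-4)^2 + (-3)^2 + (-5)^2 + (-5)^2
= 16 + 9 + 25 + 25 = 75
||A||_F = sqrt(75) = 8.6603

8.6603


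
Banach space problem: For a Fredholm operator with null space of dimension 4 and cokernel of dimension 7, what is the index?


The Fredholm index is defined as ind(T) = dim(ker T) - dim(coker T)
= 4 - 7
= -3

-3


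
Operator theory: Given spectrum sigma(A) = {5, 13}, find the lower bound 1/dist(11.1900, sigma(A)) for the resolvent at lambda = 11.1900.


dist(11.1900, {5, 13}) = min(|11.1900 - 5|, |11.1900 - 13|)
= min(6.1900, 1.8100) = 1.8100
Resolvent bound = 1/1.8100 = 0.5525

0.5525


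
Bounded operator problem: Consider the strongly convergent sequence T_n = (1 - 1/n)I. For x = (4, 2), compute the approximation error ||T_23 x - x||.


T_23 x - x = (1 - 1/23)x - x = -x/23
||x|| = sqrt(20) = 4.4721
||T_23 x - x|| = ||x||/23 = 4.4721/23 = 0.1944

0.1944


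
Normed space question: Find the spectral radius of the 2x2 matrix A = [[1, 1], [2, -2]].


For a 2x2 matrix, eigenvalues satisfy lambda^2 - (trace)*lambda + det = 0
trace = 1 + -2 = -1
det = 1*-2 - 1*2 = -4
discriminant = (-1)^2 - 4*(-4) = 17
spectral radius = max |eigenvalue| = 2.5616

2.5616


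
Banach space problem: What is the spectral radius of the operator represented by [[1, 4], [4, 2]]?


For a 2x2 matrix, eigenvalues satisfy lambda^2 - (trace)*lambda + det = 0
trace = 1 + 2 = 3
det = 1*2 - 4*4 = -14
discriminant = 3^2 - 4*(-14) = 65
spectral radius = max |eigenvalue| = 5.5311

5.5311


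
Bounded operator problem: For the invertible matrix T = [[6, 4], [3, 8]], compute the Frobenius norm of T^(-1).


det(T) = 6*8 - 4*3 = 36
T^(-1) = (1/36) * [[8, -4], [-3, 6]] = [[0.2222, -0.1111], [-0.0833, 0.1667]]
||T^(-1)||_F^2 = 0.2222^2 + (-0.1111)^2 + (-0.0833)^2 + 0.1667^2 = 0.0965
||T^(-1)||_F = sqrt(0.0965) = 0.3106

0.3106


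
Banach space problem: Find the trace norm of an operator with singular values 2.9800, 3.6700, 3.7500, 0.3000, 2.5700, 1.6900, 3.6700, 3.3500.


The nuclear norm is the sum of all singular values.
||T||_1 = 2.9800 + 3.6700 + 3.7500 + 0.3000 + 2.5700 + 1.6900 + 3.6700 + 3.3500
= 21.9800

21.9800


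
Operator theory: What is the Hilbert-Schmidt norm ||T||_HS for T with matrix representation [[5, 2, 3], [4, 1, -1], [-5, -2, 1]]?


The Hilbert-Schmidt norm is sqrt(sum of squares of all entries).
Sum of squares = 5^2 + 2^2 + 3^2 + 4^2 + 1^2 + (-1)^2 + (-5)^2 + (-2)^2 + 1^2
= 25 + 4 + 9 + 16 + 1 + 1 + 25 + 4 + 1 = 86
||T||_HS = sqrt(86) = 9.2736

9.2736


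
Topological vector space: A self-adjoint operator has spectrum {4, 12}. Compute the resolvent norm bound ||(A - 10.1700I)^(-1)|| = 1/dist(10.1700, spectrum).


dist(10.1700, {4, 12}) = min(|10.1700 - 4|, |10.1700 - 12|)
= min(6.1700, 1.8300) = 1.8300
Resolvent bound = 1/1.8300 = 0.5464

0.5464


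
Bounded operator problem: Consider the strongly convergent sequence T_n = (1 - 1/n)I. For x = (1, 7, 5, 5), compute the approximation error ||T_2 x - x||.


T_2 x - x = (1 - 1/2)x - x = -x/2
||x|| = sqrt(100) = 10.0000
||T_2 x - x|| = ||x||/2 = 10.0000/2 = 5.0000

5.0000


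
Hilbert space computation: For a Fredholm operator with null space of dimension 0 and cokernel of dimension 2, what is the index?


The Fredholm index is defined as ind(T) = dim(ker T) - dim(coker T)
= 0 - 2
= -2

-2


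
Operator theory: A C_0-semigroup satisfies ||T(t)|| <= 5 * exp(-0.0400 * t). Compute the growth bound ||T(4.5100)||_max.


||T(4.5100)|| <= 5 * exp(-0.0400 * 4.5100)
= 5 * exp(-0.1804)
= 5 * 0.8349
= 4.1747

4.1747


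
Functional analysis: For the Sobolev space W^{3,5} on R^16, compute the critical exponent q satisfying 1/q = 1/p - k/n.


Using the Sobolev embedding formula: 1/q = 1/p - k/n
1/q = 1/5 - 3/16 = 1/80
q = 1/(1/80) = 80

80.0000


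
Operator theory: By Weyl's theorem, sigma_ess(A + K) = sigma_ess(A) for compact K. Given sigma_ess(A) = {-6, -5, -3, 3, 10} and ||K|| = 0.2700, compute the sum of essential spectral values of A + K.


By Weyl's theorem, the essential spectrum is invariant under compact perturbations.
sigma_ess(A + K) = sigma_ess(A) = {-6, -5, -3, 3, 10}
Sum = -6 + -5 + -3 + 3 + 10 = -1

-1


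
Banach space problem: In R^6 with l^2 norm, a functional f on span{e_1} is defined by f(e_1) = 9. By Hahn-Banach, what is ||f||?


The norm of f is given by ||f|| = sup_{||x||=1} |f(x)|.
On span{e_1}, ||e_1|| = 1, so ||f|| = |f(e_1)| / ||e_1||
= |9| / 1 = 9.0000

9.0000


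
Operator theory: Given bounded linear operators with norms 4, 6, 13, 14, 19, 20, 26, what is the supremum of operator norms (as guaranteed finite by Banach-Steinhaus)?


By the Uniform Boundedness Principle, the supremum of norms is finite.
sup_k ||T_k|| = max(4, 6, 13, 14, 19, 20, 26) = 26

26


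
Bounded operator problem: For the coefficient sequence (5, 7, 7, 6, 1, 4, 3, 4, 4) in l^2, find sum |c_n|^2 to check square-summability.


sum |c_n|^2 = 5^2 + 7^2 + 7^2 + 6^2 + 1^2 + 4^2 + 3^2 + 4^2 + 4^2
= 25 + 49 + 49 + 36 + 1 + 16 + 9 + 16 + 16
= 217

217


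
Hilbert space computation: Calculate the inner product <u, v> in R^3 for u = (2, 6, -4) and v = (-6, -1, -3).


Computing the standard inner product <u, v> = sum u_i * v_i
= 2*-6 + 6*-1 + -4*-3
= -12 + -6 + 12
= -6

-6


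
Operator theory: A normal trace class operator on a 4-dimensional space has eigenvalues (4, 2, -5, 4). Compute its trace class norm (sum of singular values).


For a normal operator, singular values equal |eigenvalues|.
Trace norm = sum |lambda_i| = 4 + 2 + 5 + 4
= 15

15


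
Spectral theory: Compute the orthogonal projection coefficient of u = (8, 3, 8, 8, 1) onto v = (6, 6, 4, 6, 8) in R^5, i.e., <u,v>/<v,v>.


Computing <u,v> = 8*6 + 3*6 + 8*4 + 8*6 + 1*8 = 154
Computing <v,v> = 6^2 + 6^2 + 4^2 + 6^2 + 8^2 = 188
Projection coefficient = 154/188 = 0.8191

0.8191


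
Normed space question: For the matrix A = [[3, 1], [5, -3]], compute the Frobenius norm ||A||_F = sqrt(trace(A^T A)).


||A||_F^2 = sum a_ij^2
= 3^2 + 1^2 + 5^2 + (-3)^2
= 9 + 1 + 25 + 9 = 44
||A||_F = sqrt(44) = 6.6332

6.6332


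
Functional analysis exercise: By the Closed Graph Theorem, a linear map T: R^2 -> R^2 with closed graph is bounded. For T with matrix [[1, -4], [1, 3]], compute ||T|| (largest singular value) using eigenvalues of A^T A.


A^T A = [[2, -1], [-1, 25]]
trace(A^T A) = 27, det(A^T A) = 49
discriminant = 27^2 - 4*49 = 533
Largest eigenvalue of A^T A = (trace + sqrt(disc))/2 = 25.0434
||T|| = sqrt(25.0434) = 5.0043

5.0043
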